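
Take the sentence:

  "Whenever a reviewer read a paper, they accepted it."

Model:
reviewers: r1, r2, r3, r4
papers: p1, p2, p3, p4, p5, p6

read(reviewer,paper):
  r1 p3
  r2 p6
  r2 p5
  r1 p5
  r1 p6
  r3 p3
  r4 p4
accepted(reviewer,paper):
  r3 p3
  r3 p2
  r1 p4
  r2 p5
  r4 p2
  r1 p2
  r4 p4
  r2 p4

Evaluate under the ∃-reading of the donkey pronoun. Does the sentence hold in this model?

"it" takes "a paper" as antecedent — a donkey pronoun bound across the clause boundary.
Weak reading: every reviewer r with some read-paper has at least one read-paper p such that accepted(r,p).
Per reviewer: r1:✗  r2:✓  r3:✓  r4:✓
r1 has no witness among its read-papers.

False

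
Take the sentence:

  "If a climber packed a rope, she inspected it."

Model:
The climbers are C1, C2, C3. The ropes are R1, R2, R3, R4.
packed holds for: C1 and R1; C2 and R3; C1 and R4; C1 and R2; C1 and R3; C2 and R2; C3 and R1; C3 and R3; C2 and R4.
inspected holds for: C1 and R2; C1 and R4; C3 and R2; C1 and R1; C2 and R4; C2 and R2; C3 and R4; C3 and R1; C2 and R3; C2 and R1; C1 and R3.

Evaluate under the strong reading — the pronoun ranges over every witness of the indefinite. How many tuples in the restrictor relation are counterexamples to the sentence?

"it" takes "a rope" as antecedent — a donkey pronoun bound across the clause boundary.
Strong reading: for every (c,r) with packed(c,r), inspected(c,r).
Restrictor pairs: (C1,R1) ✓  (C1,R2) ✓  (C1,R3) ✓  (C1,R4) ✓  (C2,R2) ✓  (C2,R3) ✓  (C2,R4) ✓  (C3,R1) ✓  (C3,R3) ✗
Counterexamples (restrictor pairs failing the scope): 1.

1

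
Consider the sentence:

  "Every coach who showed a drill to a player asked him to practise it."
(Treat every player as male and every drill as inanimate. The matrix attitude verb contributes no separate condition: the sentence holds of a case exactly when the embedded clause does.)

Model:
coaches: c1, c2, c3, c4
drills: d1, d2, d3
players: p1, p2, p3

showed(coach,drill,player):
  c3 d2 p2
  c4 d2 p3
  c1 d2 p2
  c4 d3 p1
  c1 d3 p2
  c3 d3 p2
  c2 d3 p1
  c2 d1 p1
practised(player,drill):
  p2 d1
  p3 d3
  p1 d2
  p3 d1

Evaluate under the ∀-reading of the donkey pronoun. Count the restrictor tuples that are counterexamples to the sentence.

"him" takes "a player" as antecedent and "it" takes "a drill"; both are donkey pronouns co-varying with the restrictor.
Strong reading: for every (c,d,p) with showed(c,d,p), practised(p,d).
Restrictor triples: (c1,d2,p2)→practised(p2,d2) ✗  (c1,d3,p2)→practised(p2,d3) ✗  (c2,d1,p1)→practised(p1,d1) ✗  (c2,d3,p1)→practised(p1,d3) ✗  (c3,d2,p2)→practised(p2,d2) ✗  (c3,d3,p2)→practised(p2,d3) ✗  (c4,d2,p3)→practised(p3,d2) ✗  (c4,d3,p1)→practised(p1,d3) ✗
Counterexamples (restrictor triples failing the scope): 8.

8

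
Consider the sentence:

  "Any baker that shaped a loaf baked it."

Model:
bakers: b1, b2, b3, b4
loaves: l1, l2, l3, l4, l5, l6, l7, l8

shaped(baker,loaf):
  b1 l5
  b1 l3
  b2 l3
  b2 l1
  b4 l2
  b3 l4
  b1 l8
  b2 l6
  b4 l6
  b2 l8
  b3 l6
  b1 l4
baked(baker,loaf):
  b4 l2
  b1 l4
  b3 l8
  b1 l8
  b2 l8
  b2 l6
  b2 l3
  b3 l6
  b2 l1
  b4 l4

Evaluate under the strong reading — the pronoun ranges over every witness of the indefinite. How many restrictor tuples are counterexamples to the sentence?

"it" takes "a loaf" as antecedent — a donkey pronoun bound across the clause boundary.
Strong reading: for every (b,l) with shaped(b,l), baked(b,l).
Restrictor pairs: (b1,l3) ✗  (b1,l4) ✓  (b1,l5) ✗  (b1,l8) ✓  (b2,l1) ✓  (b2,l3) ✓  (b2,l6) ✓  (b2,l8) ✓  (b3,l4) ✗  (b3,l6) ✓  (b4,l2) ✓  (b4,l6) ✗
Counterexamples (restrictor pairs failing the scope): 4.

4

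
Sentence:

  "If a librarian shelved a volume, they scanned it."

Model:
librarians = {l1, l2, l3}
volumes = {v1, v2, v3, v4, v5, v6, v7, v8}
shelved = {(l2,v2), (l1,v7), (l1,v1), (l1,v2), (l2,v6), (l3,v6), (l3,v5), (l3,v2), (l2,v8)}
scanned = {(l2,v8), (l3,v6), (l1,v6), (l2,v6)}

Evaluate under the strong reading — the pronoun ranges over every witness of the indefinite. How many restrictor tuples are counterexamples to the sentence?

"it" takes "a volume" as antecedent — a donkey pronoun bound across the clause boundary.
Strong reading: for every (l,v) with shelved(l,v), scanned(l,v).
Restrictor pairs: (l1,v1) ✗  (l1,v2) ✗  (l1,v7) ✗  (l2,v2) ✗  (l2,v6) ✓  (l2,v8) ✓  (l3,v2) ✗  (l3,v5) ✗  (l3,v6) ✓
Counterexamples (restrictor pairs failing the scope): 6.

6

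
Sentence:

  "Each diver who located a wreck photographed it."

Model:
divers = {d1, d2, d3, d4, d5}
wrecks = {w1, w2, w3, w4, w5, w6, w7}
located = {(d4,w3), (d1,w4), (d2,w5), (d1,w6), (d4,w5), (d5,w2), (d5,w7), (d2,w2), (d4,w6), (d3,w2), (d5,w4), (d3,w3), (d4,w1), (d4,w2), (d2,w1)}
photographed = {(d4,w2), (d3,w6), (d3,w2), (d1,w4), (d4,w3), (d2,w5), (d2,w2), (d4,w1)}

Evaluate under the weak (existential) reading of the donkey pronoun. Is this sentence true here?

False

"it" takes "a wreck" as antecedent — a donkey pronoun bound across the clause boundary.
Weak reading: every diver d with some located-wreck has at least one located-wreck w such that photographed(d,w).
Per diver: d1:✓  d2:✓  d3:✓  d4:✓  d5:✗
d5 has no witness among its located-wrecks.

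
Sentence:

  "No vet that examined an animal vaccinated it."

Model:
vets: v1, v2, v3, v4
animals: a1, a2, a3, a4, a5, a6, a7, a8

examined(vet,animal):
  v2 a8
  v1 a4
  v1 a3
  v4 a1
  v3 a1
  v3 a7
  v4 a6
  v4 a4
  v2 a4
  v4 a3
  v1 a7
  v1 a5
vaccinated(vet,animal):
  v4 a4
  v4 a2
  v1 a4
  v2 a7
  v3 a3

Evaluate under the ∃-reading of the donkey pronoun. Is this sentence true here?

False

"it" takes "an animal" as antecedent — a donkey pronoun bound across the clause boundary.
Truth condition: for no (v,a) with examined(v,a) does vaccinated(v,a) hold.
Restrictor pairs — does the scope hold? (v1,a3):fails  (v1,a4):holds  (v1,a5):fails  (v1,a7):fails  (v2,a4):fails  (v2,a8):fails  (v3,a1):fails  (v3,a7):fails  (v4,a1):fails  (v4,a3):fails  (v4,a4):holds  (v4,a6):fails
Scope holds for 2 pair(s), so the sentence is false.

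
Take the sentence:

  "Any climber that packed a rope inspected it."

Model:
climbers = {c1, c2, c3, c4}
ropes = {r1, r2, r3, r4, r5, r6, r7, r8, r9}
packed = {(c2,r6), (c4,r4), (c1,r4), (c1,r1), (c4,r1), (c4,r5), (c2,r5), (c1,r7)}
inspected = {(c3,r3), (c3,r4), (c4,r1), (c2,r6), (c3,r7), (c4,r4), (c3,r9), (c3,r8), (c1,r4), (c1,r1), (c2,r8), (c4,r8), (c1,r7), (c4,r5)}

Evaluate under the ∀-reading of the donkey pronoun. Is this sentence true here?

"it" takes "a rope" as antecedent — a donkey pronoun bound across the clause boundary.
Strong reading: for every (c,r) with packed(c,r), inspected(c,r).
Restrictor pairs: (c1,r1) ✓  (c1,r4) ✓  (c1,r7) ✓  (c2,r5) ✗  (c2,r6) ✓  (c4,r1) ✓  (c4,r4) ✓  (c4,r5) ✓
Counterexample: (c2,r5) is in packed but fails the scope.

False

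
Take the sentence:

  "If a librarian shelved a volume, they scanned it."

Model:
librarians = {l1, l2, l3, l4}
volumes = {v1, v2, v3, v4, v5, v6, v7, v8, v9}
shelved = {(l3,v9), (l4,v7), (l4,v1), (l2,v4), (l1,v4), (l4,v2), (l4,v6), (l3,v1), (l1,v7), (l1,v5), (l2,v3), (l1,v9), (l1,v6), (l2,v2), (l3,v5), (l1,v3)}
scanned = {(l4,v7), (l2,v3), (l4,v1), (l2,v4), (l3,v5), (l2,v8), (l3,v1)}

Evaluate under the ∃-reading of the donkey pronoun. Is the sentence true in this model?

"it" takes "a volume" as antecedent — a donkey pronoun bound across the clause boundary.
Weak reading: every librarian l with some shelved-volume has at least one shelved-volume v such that scanned(l,v).
Per librarian: l1:✗  l2:✓  l3:✓  l4:✓
l1 has no witness among its shelved-volumes.

False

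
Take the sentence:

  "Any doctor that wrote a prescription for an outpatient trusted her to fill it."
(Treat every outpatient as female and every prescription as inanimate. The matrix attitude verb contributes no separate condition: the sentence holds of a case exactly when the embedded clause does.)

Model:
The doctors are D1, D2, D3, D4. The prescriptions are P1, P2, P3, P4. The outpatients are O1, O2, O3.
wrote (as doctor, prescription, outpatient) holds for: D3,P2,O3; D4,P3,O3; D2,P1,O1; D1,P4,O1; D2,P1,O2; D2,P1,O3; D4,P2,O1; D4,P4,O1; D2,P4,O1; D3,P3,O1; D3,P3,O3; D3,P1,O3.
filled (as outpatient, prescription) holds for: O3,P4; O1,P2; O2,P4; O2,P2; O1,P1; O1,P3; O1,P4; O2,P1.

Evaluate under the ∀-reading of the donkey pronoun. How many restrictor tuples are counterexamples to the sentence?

"her" takes "an outpatient" as antecedent and "it" takes "a prescription"; both are donkey pronouns co-varying with the restrictor.
Strong reading: for every (d,p,o) with wrote(d,p,o), filled(o,p).
Restrictor triples: (D1,P4,O1)→filled(O1,P4) ✓  (D2,P1,O1)→filled(O1,P1) ✓  (D2,P1,O2)→filled(O2,P1) ✓  (D2,P1,O3)→filled(O3,P1) ✗  (D2,P4,O1)→filled(O1,P4) ✓  (D3,P1,O3)→filled(O3,P1) ✗  (D3,P2,O3)→filled(O3,P2) ✗  (D3,P3,O1)→filled(O1,P3) ✓  (D3,P3,O3)→filled(O3,P3) ✗  (D4,P2,O1)→filled(O1,P2) ✓  (D4,P3,O3)→filled(O3,P3) ✗  (D4,P4,O1)→filled(O1,P4) ✓
Counterexamples (restrictor triples failing the scope): 5.

5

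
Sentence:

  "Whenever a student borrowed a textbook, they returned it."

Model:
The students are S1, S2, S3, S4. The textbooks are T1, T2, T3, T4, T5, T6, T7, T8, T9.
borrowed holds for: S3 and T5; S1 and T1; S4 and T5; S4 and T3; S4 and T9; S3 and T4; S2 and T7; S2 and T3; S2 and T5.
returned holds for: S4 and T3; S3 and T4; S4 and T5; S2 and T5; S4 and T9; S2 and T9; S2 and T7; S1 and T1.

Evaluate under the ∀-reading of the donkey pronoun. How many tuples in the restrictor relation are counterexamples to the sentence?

"it" takes "a textbook" as antecedent — a donkey pronoun bound across the clause boundary.
Strong reading: for every (s,t) with borrowed(s,t), returned(s,t).
Restrictor pairs: (S1,T1) ✓  (S2,T3) ✗  (S2,T5) ✓  (S2,T7) ✓  (S3,T4) ✓  (S3,T5) ✗  (S4,T3) ✓  (S4,T5) ✓  (S4,T9) ✓
Counterexamples (restrictor pairs failing the scope): 2.

2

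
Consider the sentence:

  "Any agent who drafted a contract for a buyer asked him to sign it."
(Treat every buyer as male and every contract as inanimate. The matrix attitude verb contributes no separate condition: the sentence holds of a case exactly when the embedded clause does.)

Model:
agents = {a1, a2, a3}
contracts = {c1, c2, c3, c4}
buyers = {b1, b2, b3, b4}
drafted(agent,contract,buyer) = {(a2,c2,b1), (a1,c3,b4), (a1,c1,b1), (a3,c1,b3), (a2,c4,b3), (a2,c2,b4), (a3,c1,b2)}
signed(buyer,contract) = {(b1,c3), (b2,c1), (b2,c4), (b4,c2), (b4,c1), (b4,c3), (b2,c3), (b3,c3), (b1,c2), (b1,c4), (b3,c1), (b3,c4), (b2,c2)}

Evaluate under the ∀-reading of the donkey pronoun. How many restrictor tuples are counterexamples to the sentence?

"him" takes "a buyer" as antecedent and "it" takes "a contract"; both are donkey pronouns co-varying with the restrictor.
Strong reading: for every (a,c,b) with drafted(a,c,b), signed(b,c).
Restrictor triples: (a1,c1,b1)→signed(b1,c1) ✗  (a1,c3,b4)→signed(b4,c3) ✓  (a2,c2,b1)→signed(b1,c2) ✓  (a2,c2,b4)→signed(b4,c2) ✓  (a2,c4,b3)→signed(b3,c4) ✓  (a3,c1,b2)→signed(b2,c1) ✓  (a3,c1,b3)→signed(b3,c1) ✓
Counterexamples (restrictor triples failing the scope): 1.

1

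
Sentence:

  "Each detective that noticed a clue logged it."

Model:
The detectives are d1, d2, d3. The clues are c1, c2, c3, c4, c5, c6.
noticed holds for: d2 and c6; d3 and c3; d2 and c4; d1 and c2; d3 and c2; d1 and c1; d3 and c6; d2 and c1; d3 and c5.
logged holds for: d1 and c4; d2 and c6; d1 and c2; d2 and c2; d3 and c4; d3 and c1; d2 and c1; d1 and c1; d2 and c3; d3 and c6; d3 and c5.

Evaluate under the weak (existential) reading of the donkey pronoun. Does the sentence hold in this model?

"it" takes "a clue" as antecedent — a donkey pronoun bound across the clause boundary.
Weak reading: every detective d with some noticed-clue has at least one noticed-clue c such that logged(d,c).
Per detective: d1:✓  d2:✓  d3:✓
Every detective in the restrictor has a witness.

True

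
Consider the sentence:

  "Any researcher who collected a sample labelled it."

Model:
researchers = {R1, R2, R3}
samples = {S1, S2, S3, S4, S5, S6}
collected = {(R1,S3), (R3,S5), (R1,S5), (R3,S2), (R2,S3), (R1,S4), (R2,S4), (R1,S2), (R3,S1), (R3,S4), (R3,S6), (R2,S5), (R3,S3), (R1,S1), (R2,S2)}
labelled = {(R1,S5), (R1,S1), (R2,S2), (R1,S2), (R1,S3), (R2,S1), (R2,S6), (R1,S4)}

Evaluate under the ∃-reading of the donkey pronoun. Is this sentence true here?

False

"it" takes "a sample" as antecedent — a donkey pronoun bound across the clause boundary.
Weak reading: every researcher r with some collected-sample has at least one collected-sample s such that labelled(r,s).
Per researcher: R1:✓  R2:✓  R3:✗
R3 has no witness among its collected-samples.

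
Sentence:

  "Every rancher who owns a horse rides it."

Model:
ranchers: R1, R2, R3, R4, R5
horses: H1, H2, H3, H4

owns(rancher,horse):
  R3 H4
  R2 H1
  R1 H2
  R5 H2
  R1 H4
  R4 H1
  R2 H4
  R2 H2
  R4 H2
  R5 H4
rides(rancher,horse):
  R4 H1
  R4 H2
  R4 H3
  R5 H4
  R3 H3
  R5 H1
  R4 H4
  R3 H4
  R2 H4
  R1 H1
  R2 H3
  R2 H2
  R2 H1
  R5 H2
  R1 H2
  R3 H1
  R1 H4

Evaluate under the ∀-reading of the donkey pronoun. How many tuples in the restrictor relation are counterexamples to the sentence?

"it" takes "a horse" as antecedent — a donkey pronoun bound across the clause boundary.
Strong reading: for every (r,h) with owns(r,h), rides(r,h).
Restrictor pairs: (R1,H2) ✓  (R1,H4) ✓  (R2,H1) ✓  (R2,H2) ✓  (R2,H4) ✓  (R3,H4) ✓  (R4,H1) ✓  (R4,H2) ✓  (R5,H2) ✓  (R5,H4) ✓
Counterexamples (restrictor pairs failing the scope): 0.

0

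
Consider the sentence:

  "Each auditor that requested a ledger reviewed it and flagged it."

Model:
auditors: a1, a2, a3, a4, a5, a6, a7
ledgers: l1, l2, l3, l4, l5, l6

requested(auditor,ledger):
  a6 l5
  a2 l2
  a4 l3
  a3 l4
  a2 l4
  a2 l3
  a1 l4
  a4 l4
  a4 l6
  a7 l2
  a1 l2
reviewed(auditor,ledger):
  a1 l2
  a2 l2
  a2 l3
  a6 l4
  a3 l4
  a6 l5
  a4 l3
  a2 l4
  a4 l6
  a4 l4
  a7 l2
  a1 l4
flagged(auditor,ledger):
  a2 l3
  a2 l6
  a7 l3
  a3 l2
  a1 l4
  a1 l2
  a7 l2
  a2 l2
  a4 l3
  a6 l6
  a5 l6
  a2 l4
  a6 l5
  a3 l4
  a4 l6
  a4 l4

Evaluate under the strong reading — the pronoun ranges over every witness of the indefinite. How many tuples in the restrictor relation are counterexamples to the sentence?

0

"it" takes "a ledger" as antecedent — a donkey pronoun bound across the clause boundary.
Strong reading: for every (a,l) with requested(a,l), reviewed(a,l) ∧ flagged(a,l).
Restrictor pairs: (a1,l2) ✓  (a1,l4) ✓  (a2,l2) ✓  (a2,l3) ✓  (a2,l4) ✓  (a3,l4) ✓  (a4,l3) ✓  (a4,l4) ✓  (a4,l6) ✓  (a6,l5) ✓  (a7,l2) ✓
Counterexamples (restrictor pairs failing the scope): 0.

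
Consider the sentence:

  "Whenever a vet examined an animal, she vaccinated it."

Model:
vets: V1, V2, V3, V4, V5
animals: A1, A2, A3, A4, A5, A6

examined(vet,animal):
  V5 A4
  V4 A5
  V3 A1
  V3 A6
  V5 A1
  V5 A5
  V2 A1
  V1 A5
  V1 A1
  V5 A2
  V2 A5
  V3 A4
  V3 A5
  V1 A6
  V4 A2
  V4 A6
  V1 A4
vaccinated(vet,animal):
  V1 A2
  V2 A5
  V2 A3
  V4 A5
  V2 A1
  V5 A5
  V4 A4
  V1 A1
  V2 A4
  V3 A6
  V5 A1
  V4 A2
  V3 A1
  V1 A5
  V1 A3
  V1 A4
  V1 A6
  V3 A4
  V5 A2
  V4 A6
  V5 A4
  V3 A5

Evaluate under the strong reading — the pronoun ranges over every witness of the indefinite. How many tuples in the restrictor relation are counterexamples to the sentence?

0

"it" takes "an animal" as antecedent — a donkey pronoun bound across the clause boundary.
Strong reading: for every (v,a) with examined(v,a), vaccinated(v,a).
Restrictor pairs: (V1,A1) ✓  (V1,A4) ✓  (V1,A5) ✓  (V1,A6) ✓  (V2,A1) ✓  (V2,A5) ✓  (V3,A1) ✓  (V3,A4) ✓  (V3,A5) ✓  (V3,A6) ✓  (V4,A2) ✓  (V4,A5) ✓  (V4,A6) ✓  (V5,A1) ✓  (V5,A2) ✓  (V5,A4) ✓  (V5,A5) ✓
Counterexamples (restrictor pairs failing the scope): 0.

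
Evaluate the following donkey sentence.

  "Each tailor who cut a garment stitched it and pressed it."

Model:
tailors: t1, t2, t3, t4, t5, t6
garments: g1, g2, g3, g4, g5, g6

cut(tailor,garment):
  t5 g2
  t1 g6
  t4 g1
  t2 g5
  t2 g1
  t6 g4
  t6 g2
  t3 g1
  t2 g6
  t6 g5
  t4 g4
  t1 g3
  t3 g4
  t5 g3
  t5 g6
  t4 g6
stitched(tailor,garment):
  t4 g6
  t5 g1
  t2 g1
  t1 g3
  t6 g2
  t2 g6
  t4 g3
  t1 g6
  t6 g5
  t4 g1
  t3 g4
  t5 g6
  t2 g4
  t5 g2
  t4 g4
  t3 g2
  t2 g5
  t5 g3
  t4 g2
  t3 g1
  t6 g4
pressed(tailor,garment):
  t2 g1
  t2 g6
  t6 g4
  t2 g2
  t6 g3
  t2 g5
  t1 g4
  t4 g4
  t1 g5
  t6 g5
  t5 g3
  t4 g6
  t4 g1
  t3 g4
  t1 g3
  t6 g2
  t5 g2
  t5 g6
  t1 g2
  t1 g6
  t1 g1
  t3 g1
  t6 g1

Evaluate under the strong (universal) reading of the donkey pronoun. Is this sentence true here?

True

"it" takes "a garment" as antecedent — a donkey pronoun bound across the clause boundary.
Strong reading: for every (t,g) with cut(t,g), stitched(t,g) ∧ pressed(t,g).
Restrictor pairs: (t1,g3) ✓  (t1,g6) ✓  (t2,g1) ✓  (t2,g5) ✓  (t2,g6) ✓  (t3,g1) ✓  (t3,g4) ✓  (t4,g1) ✓  (t4,g4) ✓  (t4,g6) ✓  (t5,g2) ✓  (t5,g3) ✓  (t5,g6) ✓  (t6,g2) ✓  (t6,g4) ✓  (t6,g5) ✓
Every restrictor pair satisfies the scope.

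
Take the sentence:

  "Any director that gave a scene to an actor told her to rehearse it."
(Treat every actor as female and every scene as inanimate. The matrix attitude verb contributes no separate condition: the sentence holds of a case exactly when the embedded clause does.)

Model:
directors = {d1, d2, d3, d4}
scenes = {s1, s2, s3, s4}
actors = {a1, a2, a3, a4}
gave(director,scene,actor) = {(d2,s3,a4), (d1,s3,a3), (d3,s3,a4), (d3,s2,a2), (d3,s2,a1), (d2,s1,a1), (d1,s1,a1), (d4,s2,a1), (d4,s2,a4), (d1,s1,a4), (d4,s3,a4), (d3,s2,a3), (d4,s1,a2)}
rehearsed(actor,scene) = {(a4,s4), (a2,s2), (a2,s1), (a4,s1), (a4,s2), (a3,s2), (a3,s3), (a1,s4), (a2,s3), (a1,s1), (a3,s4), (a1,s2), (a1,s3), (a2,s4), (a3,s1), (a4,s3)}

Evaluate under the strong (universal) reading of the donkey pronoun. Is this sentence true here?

True

"her" takes "an actor" as antecedent and "it" takes "a scene"; both are donkey pronouns co-varying with the restrictor.
Strong reading: for every (d,s,a) with gave(d,s,a), rehearsed(a,s).
Restrictor triples: (d1,s1,a1)→rehearsed(a1,s1) ✓  (d1,s1,a4)→rehearsed(a4,s1) ✓  (d1,s3,a3)→rehearsed(a3,s3) ✓  (d2,s1,a1)→rehearsed(a1,s1) ✓  (d2,s3,a4)→rehearsed(a4,s3) ✓  (d3,s2,a1)→rehearsed(a1,s2) ✓  (d3,s2,a2)→rehearsed(a2,s2) ✓  (d3,s2,a3)→rehearsed(a3,s2) ✓  (d3,s3,a4)→rehearsed(a4,s3) ✓  (d4,s1,a2)→rehearsed(a2,s1) ✓  (d4,s2,a1)→rehearsed(a1,s2) ✓  (d4,s2,a4)→rehearsed(a4,s2) ✓  (d4,s3,a4)→rehearsed(a4,s3) ✓
Every restrictor triple satisfies the scope.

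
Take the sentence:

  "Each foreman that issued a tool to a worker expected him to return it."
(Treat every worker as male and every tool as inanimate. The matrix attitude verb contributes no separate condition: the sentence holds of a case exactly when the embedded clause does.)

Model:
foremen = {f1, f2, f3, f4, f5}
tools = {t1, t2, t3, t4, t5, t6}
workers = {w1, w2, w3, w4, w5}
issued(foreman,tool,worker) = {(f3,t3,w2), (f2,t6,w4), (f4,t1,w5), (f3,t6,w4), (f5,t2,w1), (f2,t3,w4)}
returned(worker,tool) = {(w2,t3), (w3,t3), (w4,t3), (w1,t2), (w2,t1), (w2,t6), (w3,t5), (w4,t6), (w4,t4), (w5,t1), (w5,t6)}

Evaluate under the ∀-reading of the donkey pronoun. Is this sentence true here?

"him" takes "a worker" as antecedent and "it" takes "a tool"; both are donkey pronouns co-varying with the restrictor.
Strong reading: for every (f,t,w) with issued(f,t,w), returned(w,t).
Restrictor triples: (f2,t3,w4)→returned(w4,t3) ✓  (f2,t6,w4)→returned(w4,t6) ✓  (f3,t3,w2)→returned(w2,t3) ✓  (f3,t6,w4)→returned(w4,t6) ✓  (f4,t1,w5)→returned(w5,t1) ✓  (f5,t2,w1)→returned(w1,t2) ✓
Every restrictor triple satisfies the scope.

True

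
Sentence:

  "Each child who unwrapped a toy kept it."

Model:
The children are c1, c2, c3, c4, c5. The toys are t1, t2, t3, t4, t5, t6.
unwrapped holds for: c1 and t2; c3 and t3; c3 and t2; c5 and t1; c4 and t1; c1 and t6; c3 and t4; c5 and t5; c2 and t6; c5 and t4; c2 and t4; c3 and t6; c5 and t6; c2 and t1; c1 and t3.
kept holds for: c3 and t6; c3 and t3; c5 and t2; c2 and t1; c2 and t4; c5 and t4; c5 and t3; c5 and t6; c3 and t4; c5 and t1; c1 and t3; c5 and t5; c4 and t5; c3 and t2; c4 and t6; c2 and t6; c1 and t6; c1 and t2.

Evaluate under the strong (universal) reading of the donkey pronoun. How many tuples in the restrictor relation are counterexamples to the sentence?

"it" takes "a toy" as antecedent — a donkey pronoun bound across the clause boundary.
Strong reading: for every (c,t) with unwrapped(c,t), kept(c,t).
Restrictor pairs: (c1,t2) ✓  (c1,t3) ✓  (c1,t6) ✓  (c2,t1) ✓  (c2,t4) ✓  (c2,t6) ✓  (c3,t2) ✓  (c3,t3) ✓  (c3,t4) ✓  (c3,t6) ✓  (c4,t1) ✗  (c5,t1) ✓  (c5,t4) ✓  (c5,t5) ✓  (c5,t6) ✓
Counterexamples (restrictor pairs failing the scope): 1.

1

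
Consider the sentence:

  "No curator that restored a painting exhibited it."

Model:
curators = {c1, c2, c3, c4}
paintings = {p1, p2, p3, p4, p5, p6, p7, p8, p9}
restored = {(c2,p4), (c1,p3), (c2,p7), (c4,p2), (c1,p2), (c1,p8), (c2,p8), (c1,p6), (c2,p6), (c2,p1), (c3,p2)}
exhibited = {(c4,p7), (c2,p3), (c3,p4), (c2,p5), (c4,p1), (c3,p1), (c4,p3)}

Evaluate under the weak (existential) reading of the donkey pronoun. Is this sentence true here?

"it" takes "a painting" as antecedent — a donkey pronoun bound across the clause boundary.
Truth condition: for no (c,p) with restored(c,p) does exhibited(c,p) hold.
Restrictor pairs — does the scope hold? (c1,p2):fails  (c1,p3):fails  (c1,p6):fails  (c1,p8):fails  (c2,p1):fails  (c2,p4):fails  (c2,p6):fails  (c2,p7):fails  (c2,p8):fails  (c3,p2):fails  (c4,p2):fails
Scope holds for no restrictor pair, so the sentence is true.

True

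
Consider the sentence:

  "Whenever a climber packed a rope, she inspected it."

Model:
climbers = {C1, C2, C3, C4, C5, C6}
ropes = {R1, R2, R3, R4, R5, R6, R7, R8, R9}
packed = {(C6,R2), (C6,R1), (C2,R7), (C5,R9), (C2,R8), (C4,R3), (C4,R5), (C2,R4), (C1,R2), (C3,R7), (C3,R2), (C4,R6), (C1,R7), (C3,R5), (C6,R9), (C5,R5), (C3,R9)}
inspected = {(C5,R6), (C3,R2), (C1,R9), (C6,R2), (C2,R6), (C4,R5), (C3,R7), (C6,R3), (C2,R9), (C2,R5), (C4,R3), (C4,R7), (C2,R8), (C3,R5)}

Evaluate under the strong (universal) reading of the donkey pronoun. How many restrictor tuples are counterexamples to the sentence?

"it" takes "a rope" as antecedent — a donkey pronoun bound across the clause boundary.
Strong reading: for every (c,r) with packed(c,r), inspected(c,r).
Restrictor pairs: (C1,R2) ✗  (C1,R7) ✗  (C2,R4) ✗  (C2,R7) ✗  (C2,R8) ✓  (C3,R2) ✓  (C3,R5) ✓  (C3,R7) ✓  (C3,R9) ✗  (C4,R3) ✓  (C4,R5) ✓  (C4,R6) ✗  (C5,R5) ✗  (C5,R9) ✗  (C6,R1) ✗  (C6,R2) ✓  (C6,R9) ✗
Counterexamples (restrictor pairs failing the scope): 10.

10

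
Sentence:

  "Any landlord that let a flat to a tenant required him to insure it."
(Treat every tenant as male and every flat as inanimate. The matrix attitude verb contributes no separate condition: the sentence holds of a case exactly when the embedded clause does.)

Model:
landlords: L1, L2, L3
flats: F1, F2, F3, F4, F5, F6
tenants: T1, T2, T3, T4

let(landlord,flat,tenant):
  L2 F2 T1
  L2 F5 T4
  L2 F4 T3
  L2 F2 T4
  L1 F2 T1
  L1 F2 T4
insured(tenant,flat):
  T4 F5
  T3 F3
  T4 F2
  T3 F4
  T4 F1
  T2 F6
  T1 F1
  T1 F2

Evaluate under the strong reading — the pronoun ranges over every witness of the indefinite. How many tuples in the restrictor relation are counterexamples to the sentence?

"him" takes "a tenant" as antecedent and "it" takes "a flat"; both are donkey pronouns co-varying with the restrictor.
Strong reading: for every (l,f,t) with let(l,f,t), insured(t,f).
Restrictor triples: (L1,F2,T1)→insured(T1,F2) ✓  (L1,F2,T4)→insured(T4,F2) ✓  (L2,F2,T1)→insured(T1,F2) ✓  (L2,F2,T4)→insured(T4,F2) ✓  (L2,F4,T3)→insured(T3,F4) ✓  (L2,F5,T4)→insured(T4,F5) ✓
Counterexamples (restrictor triples failing the scope): 0.

0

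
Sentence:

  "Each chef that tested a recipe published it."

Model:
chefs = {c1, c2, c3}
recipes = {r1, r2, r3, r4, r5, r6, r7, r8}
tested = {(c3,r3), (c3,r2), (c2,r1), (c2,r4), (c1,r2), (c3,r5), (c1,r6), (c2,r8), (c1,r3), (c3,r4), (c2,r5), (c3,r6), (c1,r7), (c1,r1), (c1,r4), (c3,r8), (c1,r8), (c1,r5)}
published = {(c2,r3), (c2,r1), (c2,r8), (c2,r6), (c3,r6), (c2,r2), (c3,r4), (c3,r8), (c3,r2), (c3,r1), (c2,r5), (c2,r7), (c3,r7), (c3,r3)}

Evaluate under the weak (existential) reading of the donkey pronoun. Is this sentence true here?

"it" takes "a recipe" as antecedent — a donkey pronoun bound across the clause boundary.
Weak reading: every chef c with some tested-recipe has at least one tested-recipe r such that published(c,r).
Per chef: c1:✗  c2:✓  c3:✓
c1 has no witness among its tested-recipes.

False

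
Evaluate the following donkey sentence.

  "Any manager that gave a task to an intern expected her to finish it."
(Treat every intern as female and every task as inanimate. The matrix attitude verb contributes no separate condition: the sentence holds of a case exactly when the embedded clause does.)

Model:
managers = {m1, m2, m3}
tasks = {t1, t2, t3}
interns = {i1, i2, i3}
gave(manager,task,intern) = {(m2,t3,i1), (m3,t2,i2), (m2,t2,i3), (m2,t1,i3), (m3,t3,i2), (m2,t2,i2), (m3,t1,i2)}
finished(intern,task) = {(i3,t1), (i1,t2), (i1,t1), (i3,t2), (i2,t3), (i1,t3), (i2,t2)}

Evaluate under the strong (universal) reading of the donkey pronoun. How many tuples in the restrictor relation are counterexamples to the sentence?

1

"her" takes "an intern" as antecedent and "it" takes "a task"; both are donkey pronouns co-varying with the restrictor.
Strong reading: for every (m,t,i) with gave(m,t,i), finished(i,t).
Restrictor triples: (m2,t1,i3)→finished(i3,t1) ✓  (m2,t2,i2)→finished(i2,t2) ✓  (m2,t2,i3)→finished(i3,t2) ✓  (m2,t3,i1)→finished(i1,t3) ✓  (m3,t1,i2)→finished(i2,t1) ✗  (m3,t2,i2)→finished(i2,t2) ✓  (m3,t3,i2)→finished(i2,t3) ✓
Counterexamples (restrictor triples failing the scope): 1.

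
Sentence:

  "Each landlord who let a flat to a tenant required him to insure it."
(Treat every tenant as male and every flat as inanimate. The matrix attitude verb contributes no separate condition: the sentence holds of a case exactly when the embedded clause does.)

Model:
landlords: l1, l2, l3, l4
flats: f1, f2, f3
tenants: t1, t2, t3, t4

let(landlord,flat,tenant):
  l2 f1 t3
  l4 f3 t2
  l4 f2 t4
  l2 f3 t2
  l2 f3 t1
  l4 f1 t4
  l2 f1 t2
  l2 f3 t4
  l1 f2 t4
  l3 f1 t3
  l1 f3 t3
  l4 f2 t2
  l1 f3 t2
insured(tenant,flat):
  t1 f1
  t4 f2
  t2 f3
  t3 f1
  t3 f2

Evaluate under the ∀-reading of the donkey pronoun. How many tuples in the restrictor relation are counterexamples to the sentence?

6

"him" takes "a tenant" as antecedent and "it" takes "a flat"; both are donkey pronouns co-varying with the restrictor.
Strong reading: for every (l,f,t) with let(l,f,t), insured(t,f).
Restrictor triples: (l1,f2,t4)→insured(t4,f2) ✓  (l1,f3,t2)→insured(t2,f3) ✓  (l1,f3,t3)→insured(t3,f3) ✗  (l2,f1,t2)→insured(t2,f1) ✗  (l2,f1,t3)→insured(t3,f1) ✓  (l2,f3,t1)→insured(t1,f3) ✗  (l2,f3,t2)→insured(t2,f3) ✓  (l2,f3,t4)→insured(t4,f3) ✗  (l3,f1,t3)→insured(t3,f1) ✓  (l4,f1,t4)→insured(t4,f1) ✗  (l4,f2,t2)→insured(t2,f2) ✗  (l4,f2,t4)→insured(t4,f2) ✓  (l4,f3,t2)→insured(t2,f3) ✓
Counterexamples (restrictor triples failing the scope): 6.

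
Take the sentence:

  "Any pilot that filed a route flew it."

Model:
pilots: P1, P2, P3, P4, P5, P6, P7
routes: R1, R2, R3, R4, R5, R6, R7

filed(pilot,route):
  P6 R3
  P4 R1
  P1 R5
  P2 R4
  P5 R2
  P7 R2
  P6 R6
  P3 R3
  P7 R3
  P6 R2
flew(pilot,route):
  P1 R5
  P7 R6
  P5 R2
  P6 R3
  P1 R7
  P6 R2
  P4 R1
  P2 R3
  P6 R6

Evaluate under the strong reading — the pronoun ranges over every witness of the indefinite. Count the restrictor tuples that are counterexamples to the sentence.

"it" takes "a route" as antecedent — a donkey pronoun bound across the clause boundary.
Strong reading: for every (p,r) with filed(p,r), flew(p,r).
Restrictor pairs: (P1,R5) ✓  (P2,R4) ✗  (P3,R3) ✗  (P4,R1) ✓  (P5,R2) ✓  (P6,R2) ✓  (P6,R3) ✓  (P6,R6) ✓  (P7,R2) ✗  (P7,R3) ✗
Counterexamples (restrictor pairs failing the scope): 4.

4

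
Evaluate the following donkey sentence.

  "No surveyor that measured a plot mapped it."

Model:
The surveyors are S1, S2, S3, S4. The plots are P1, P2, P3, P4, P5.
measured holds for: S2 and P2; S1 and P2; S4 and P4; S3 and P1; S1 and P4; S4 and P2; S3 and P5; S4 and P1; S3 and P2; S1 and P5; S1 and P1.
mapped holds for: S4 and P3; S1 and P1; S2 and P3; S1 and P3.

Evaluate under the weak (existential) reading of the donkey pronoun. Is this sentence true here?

False

"it" takes "a plot" as antecedent — a donkey pronoun bound across the clause boundary.
Truth condition: for no (s,p) with measured(s,p) does mapped(s,p) hold.
Restrictor pairs — does the scope hold? (S1,P1):holds  (S1,P2):fails  (S1,P4):fails  (S1,P5):fails  (S2,P2):fails  (S3,P1):fails  (S3,P2):fails  (S3,P5):fails  (S4,P1):fails  (S4,P2):fails  (S4,P4):fails
Scope holds for 1 pair(s), so the sentence is false.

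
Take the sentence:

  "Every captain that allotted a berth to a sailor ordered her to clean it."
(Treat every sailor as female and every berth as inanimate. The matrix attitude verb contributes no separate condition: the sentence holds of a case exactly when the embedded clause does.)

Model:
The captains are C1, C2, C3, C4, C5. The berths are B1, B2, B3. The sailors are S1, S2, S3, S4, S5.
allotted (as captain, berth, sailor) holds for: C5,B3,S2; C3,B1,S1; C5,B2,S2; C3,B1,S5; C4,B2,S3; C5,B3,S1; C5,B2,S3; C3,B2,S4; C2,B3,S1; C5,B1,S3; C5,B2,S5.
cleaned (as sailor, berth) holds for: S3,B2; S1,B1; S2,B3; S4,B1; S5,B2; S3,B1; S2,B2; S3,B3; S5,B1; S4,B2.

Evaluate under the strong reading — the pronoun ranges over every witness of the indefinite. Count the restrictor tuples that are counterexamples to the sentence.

"her" takes "a sailor" as antecedent and "it" takes "a berth"; both are donkey pronouns co-varying with the restrictor.
Strong reading: for every (c,b,s) with allotted(c,b,s), cleaned(s,b).
Restrictor triples: (C2,B3,S1)→cleaned(S1,B3) ✗  (C3,B1,S1)→cleaned(S1,B1) ✓  (C3,B1,S5)→cleaned(S5,B1) ✓  (C3,B2,S4)→cleaned(S4,B2) ✓  (C4,B2,S3)→cleaned(S3,B2) ✓  (C5,B1,S3)→cleaned(S3,B1) ✓  (C5,B2,S2)→cleaned(S2,B2) ✓  (C5,B2,S3)→cleaned(S3,B2) ✓  (C5,B2,S5)→cleaned(S5,B2) ✓  (C5,B3,S1)→cleaned(S1,B3) ✗  (C5,B3,S2)→cleaned(S2,B3) ✓
Counterexamples (restrictor triples failing the scope): 2.

2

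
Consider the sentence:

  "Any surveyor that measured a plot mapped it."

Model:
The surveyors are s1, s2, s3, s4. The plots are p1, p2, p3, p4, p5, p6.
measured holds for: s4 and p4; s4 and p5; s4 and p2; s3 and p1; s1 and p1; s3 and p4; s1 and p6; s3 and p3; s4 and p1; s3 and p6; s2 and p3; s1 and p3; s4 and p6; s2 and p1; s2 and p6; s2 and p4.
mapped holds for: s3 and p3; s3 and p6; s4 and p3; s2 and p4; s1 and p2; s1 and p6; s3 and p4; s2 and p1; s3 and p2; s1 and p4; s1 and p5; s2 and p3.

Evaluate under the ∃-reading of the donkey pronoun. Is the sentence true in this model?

"it" takes "a plot" as antecedent — a donkey pronoun bound across the clause boundary.
Weak reading: every surveyor s with some measured-plot has at least one measured-plot p such that mapped(s,p).
Per surveyor: s1:✓  s2:✓  s3:✓  s4:✗
s4 has no witness among its measured-plots.

False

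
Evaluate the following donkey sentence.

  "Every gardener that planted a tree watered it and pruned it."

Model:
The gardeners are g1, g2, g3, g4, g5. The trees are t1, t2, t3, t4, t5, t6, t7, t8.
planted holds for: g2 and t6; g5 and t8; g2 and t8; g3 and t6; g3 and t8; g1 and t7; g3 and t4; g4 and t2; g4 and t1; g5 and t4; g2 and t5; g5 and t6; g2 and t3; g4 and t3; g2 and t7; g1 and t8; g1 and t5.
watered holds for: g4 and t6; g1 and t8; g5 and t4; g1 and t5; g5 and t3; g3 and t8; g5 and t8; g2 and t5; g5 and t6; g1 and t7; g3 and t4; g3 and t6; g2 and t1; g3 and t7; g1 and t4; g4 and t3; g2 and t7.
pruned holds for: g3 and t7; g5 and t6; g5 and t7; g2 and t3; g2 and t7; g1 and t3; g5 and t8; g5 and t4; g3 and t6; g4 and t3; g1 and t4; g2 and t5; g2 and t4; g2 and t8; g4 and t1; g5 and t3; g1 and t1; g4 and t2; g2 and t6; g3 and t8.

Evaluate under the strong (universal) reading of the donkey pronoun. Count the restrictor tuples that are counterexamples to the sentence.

9

"it" takes "a tree" as antecedent — a donkey pronoun bound across the clause boundary.
Strong reading: for every (g,t) with planted(g,t), watered(g,t) ∧ pruned(g,t).
Restrictor pairs: (g1,t5) ✗  (g1,t7) ✗  (g1,t8) ✗  (g2,t3) ✗  (g2,t5) ✓  (g2,t6) ✗  (g2,t7) ✓  (g2,t8) ✗  (g3,t4) ✗  (g3,t6) ✓  (g3,t8) ✓  (g4,t1) ✗  (g4,t2) ✗  (g4,t3) ✓  (g5,t4) ✓  (g5,t6) ✓  (g5,t8) ✓
Counterexamples (restrictor pairs failing the scope): 9.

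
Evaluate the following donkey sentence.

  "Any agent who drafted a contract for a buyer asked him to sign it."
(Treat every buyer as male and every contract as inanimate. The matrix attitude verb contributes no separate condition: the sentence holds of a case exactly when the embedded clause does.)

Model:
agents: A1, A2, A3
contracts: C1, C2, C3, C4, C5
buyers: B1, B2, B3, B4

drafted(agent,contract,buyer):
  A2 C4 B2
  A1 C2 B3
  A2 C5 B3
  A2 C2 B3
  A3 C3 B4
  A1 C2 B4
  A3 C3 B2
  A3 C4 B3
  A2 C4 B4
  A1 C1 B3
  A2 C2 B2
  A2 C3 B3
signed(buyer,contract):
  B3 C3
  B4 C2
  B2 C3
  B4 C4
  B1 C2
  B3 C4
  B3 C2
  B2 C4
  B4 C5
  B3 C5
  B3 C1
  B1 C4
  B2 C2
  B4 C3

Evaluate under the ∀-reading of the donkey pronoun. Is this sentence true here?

"him" takes "a buyer" as antecedent and "it" takes "a contract"; both are donkey pronouns co-varying with the restrictor.
Strong reading: for every (a,c,b) with drafted(a,c,b), signed(b,c).
Restrictor triples: (A1,C1,B3)→signed(B3,C1) ✓  (A1,C2,B3)→signed(B3,C2) ✓  (A1,C2,B4)→signed(B4,C2) ✓  (A2,C2,B2)→signed(B2,C2) ✓  (A2,C2,B3)→signed(B3,C2) ✓  (A2,C3,B3)→signed(B3,C3) ✓  (A2,C4,B2)→signed(B2,C4) ✓  (A2,C4,B4)→signed(B4,C4) ✓  (A2,C5,B3)→signed(B3,C5) ✓  (A3,C3,B2)→signed(B2,C3) ✓  (A3,C3,B4)→signed(B4,C3) ✓  (A3,C4,B3)→signed(B3,C4) ✓
Every restrictor triple satisfies the scope.

True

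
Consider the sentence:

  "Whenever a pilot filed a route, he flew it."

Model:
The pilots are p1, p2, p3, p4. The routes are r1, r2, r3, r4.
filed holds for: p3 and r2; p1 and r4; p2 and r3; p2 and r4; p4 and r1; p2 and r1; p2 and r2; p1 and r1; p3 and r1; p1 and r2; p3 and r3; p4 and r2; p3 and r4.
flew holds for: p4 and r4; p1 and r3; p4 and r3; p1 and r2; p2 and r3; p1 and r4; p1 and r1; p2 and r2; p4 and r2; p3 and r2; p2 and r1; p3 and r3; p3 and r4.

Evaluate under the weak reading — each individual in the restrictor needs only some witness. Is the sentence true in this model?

True

"it" takes "a route" as antecedent — a donkey pronoun bound across the clause boundary.
Weak reading: every pilot p with some filed-route has at least one filed-route r such that flew(p,r).
Per pilot: p1:✓  p2:✓  p3:✓  p4:✓
Every pilot in the restrictor has a witness.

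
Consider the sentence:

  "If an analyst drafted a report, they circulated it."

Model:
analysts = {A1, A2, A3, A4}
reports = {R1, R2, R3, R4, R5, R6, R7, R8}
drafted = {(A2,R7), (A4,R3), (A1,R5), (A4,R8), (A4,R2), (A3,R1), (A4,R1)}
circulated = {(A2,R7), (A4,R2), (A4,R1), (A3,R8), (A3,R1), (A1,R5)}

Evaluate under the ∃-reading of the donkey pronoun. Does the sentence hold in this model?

"it" takes "a report" as antecedent — a donkey pronoun bound across the clause boundary.
Weak reading: every analyst a with some drafted-report has at least one drafted-report r such that circulated(a,r).
Per analyst: A1:✓  A2:✓  A3:✓  A4:✓
Every analyst in the restrictor has a witness.

True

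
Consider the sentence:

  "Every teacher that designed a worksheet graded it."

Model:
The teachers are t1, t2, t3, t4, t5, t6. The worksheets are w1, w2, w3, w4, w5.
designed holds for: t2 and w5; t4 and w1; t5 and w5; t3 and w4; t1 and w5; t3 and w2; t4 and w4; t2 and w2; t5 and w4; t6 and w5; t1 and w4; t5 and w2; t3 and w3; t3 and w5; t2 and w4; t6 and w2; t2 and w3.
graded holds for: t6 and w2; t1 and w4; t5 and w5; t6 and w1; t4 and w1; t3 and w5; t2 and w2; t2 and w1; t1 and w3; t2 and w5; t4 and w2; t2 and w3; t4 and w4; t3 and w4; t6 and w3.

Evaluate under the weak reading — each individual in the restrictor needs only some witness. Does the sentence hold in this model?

"it" takes "a worksheet" as antecedent — a donkey pronoun bound across the clause boundary.
Weak reading: every teacher t with some designed-worksheet has at least one designed-worksheet w such that graded(t,w).
Per teacher: t1:✓  t2:✓  t3:✓  t4:✓  t5:✓  t6:✓
Every teacher in the restrictor has a witness.

True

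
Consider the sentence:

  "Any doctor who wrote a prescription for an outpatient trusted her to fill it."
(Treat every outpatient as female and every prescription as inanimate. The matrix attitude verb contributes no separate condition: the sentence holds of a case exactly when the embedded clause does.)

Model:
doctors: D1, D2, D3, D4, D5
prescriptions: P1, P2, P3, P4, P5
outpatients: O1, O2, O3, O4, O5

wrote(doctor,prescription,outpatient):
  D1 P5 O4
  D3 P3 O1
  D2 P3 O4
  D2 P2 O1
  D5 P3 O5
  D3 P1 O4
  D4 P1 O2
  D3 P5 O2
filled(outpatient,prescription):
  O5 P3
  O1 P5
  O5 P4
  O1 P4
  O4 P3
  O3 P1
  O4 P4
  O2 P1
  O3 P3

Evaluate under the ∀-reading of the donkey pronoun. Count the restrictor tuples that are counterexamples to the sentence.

"her" takes "an outpatient" as antecedent and "it" takes "a prescription"; both are donkey pronouns co-varying with the restrictor.
Strong reading: for every (d,p,o) with wrote(d,p,o), filled(o,p).
Restrictor triples: (D1,P5,O4)→filled(O4,P5) ✗  (D2,P2,O1)→filled(O1,P2) ✗  (D2,P3,O4)→filled(O4,P3) ✓  (D3,P1,O4)→filled(O4,P1) ✗  (D3,P3,O1)→filled(O1,P3) ✗  (D3,P5,O2)→filled(O2,P5) ✗  (D4,P1,O2)→filled(O2,P1) ✓  (D5,P3,O5)→filled(O5,P3) ✓
Counterexamples (restrictor triples failing the scope): 5.

5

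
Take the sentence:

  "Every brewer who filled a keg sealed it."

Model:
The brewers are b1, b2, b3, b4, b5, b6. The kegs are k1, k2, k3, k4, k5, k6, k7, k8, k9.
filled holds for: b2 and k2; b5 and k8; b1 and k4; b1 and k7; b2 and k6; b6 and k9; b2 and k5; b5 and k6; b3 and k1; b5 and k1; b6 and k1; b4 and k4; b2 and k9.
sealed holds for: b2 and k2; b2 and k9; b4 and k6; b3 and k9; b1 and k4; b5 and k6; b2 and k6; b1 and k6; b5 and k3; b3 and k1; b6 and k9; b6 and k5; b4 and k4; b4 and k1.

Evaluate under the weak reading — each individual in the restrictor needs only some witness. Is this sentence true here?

"it" takes "a keg" as antecedent — a donkey pronoun bound across the clause boundary.
Weak reading: every brewer b with some filled-keg has at least one filled-keg k such that sealed(b,k).
Per brewer: b1:✓  b2:✓  b3:✓  b4:✓  b5:✓  b6:✓
Every brewer in the restrictor has a witness.

True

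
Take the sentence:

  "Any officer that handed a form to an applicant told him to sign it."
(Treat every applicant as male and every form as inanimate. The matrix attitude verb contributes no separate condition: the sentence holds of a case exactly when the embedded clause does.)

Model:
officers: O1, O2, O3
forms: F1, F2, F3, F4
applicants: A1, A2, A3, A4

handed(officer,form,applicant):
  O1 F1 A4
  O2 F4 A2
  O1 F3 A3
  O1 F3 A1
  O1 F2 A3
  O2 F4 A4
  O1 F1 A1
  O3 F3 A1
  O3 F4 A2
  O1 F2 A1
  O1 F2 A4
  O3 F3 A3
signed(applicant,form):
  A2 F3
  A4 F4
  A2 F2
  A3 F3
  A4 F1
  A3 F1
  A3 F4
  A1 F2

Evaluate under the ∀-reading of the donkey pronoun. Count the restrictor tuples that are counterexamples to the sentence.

7

"him" takes "an applicant" as antecedent and "it" takes "a form"; both are donkey pronouns co-varying with the restrictor.
Strong reading: for every (o,f,a) with handed(o,f,a), signed(a,f).
Restrictor triples: (O1,F1,A1)→signed(A1,F1) ✗  (O1,F1,A4)→signed(A4,F1) ✓  (O1,F2,A1)→signed(A1,F2) ✓  (O1,F2,A3)→signed(A3,F2) ✗  (O1,F2,A4)→signed(A4,F2) ✗  (O1,F3,A1)→signed(A1,F3) ✗  (O1,F3,A3)→signed(A3,F3) ✓  (O2,F4,A2)→signed(A2,F4) ✗  (O2,F4,A4)→signed(A4,F4) ✓  (O3,F3,A1)→signed(A1,F3) ✗  (O3,F3,A3)→signed(A3,F3) ✓  (O3,F4,A2)→signed(A2,F4) ✗
Counterexamples (restrictor triples failing the scope): 7.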